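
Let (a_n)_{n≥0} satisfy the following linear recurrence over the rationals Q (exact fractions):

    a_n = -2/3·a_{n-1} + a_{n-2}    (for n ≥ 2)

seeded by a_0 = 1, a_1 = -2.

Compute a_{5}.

a_2 = -2/3·-2 + 1·1 = 7/3
a_3 = -2/3·7/3 + 1·-2 = -32/9
a_4 = -2/3·-32/9 + 1·7/3 = 127/27
a_5 = -2/3·127/27 + 1·-32/9 = -542/81

-542/81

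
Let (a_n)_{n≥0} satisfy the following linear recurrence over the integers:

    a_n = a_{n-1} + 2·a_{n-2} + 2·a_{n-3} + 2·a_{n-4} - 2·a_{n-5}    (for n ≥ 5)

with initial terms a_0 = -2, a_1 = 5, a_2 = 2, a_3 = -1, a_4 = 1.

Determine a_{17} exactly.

a_5 = 1·1 + 2·-1 + 2·2 + 2·5 + -2·-2 = 17
a_6 = 1·17 + 2·1 + 2·-1 + 2·2 + -2·5 = 11
a_7 = 1·11 + 2·17 + 2·1 + 2·-1 + -2·2 = 41
a_8 = 1·41 + 2·11 + 2·17 + 2·1 + -2·-1 = 101
a_9 = 1·101 + 2·41 + 2·11 + 2·17 + -2·1 = 237
a_10 = 1·237 + 2·101 + 2·41 + 2·11 + -2·17 = 509
a_11 = 1·509 + 2·237 + 2·101 + 2·41 + -2·11 = 1245
a_12 = 1·1245 + 2·509 + 2·237 + 2·101 + -2·41 = 2857
a_13 = 1·2857 + 2·1245 + 2·509 + 2·237 + -2·101 = 6637
a_14 = 1·6637 + 2·2857 + 2·1245 + 2·509 + -2·237 = 15385
a_15 = 1·15385 + 2·6637 + 2·2857 + 2·1245 + -2·509 = 35845
a_16 = 1·35845 + 2·15385 + 2·6637 + 2·2857 + -2·1245 = 83113
a_17 = 1·83113 + 2·35845 + 2·15385 + 2·6637 + -2·2857 = 193133

193133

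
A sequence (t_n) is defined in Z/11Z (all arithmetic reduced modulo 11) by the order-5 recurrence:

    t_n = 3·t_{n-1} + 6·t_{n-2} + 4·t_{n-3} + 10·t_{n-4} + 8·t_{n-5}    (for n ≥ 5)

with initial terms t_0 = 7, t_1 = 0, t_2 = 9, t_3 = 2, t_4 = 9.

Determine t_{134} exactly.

t_5 = 3·9 + 6·2 + 4·9 + 10·0 + 8·7 = 10
t_6 = 3·10 + 6·9 + 4·2 + 10·9 + 8·0 = 6
t_7 = 3·6 + 6·10 + 4·9 + 10·2 + 8·9 = 8
t_8 = 3·8 + 6·6 + 4·10 + 10·9 + 8·2 = 8
t_9 = 3·8 + 6·8 + 4·6 + 10·10 + 8·9 = 4
t_10 = 3·4 + 6·8 + 4·8 + 10·6 + 8·10 = 1
Continuing the recurrence:
  t_11 = 0;  t_12 = 1;  t_13 = 1;  t_14 = 7;  t_15 = 6;  t_16 = 8
  t_17 = 7;  t_18 = 6;  t_19 = 10;  t_20 = 2;  t_21 = 4;  t_22 = 4
  t_23 = 5;  t_24 = 1;  t_25 = 6;  t_26 = 6;  t_27 = 8;  t_28 = 2
  t_29 = 3;  t_30 = 7;  t_31 = 10;  t_32 = 3;  t_33 = 0;  t_34 = 9
  t_35 = 8;  t_36 = 1;  t_37 = 1;  t_38 = 10;  t_39 = 5;  t_40 = 10
  t_41 = 8;  t_42 = 3;  t_43 = 7;  t_44 = 2;  t_45 = 0;  t_46 = 2
  t_47 = 9;  t_48 = 5;  t_49 = 5;  t_50 = 2;  t_51 = 8;  t_52 = 2
  t_53 = 9;  t_54 = 10;  t_55 = 1;  t_56 = 7;  t_57 = 8;  t_58 = 0
  t_59 = 1;  t_60 = 3;  t_61 = 8;  t_62 = 0;  t_63 = 4;  t_64 = 5
  t_65 = 0;  t_66 = 0;  t_67 = 5;  t_68 = 9;  t_69 = 9;  t_70 = 2
  t_71 = 3;  t_72 = 0;  t_73 = 1;  t_74 = 8;  t_75 = 10;  t_76 = 7
  t_77 = 2;  t_78 = 0;  t_79 = 6;  t_80 = 0;  t_81 = 2;  t_82 = 2
  t_83 = 1;  t_84 = 5;  t_85 = 5;  t_86 = 8;  t_87 = 1;  t_88 = 8
  t_89 = 9;  t_90 = 1;  t_91 = 9;  t_92 = 3;  t_93 = 1;  t_94 = 7
  t_95 = 5;  t_96 = 9;  t_97 = 9;  t_98 = 3;  t_99 = 7;  t_100 = 7
  t_101 = 6;  t_102 = 3;  t_103 = 2;  t_104 = 9;  t_105 = 2;  t_106 = 3
  t_107 = 2;  t_108 = 6;  t_109 = 2;  t_110 = 8;  t_111 = 5;  t_112 = 4
  t_113 = 10;  t_114 = 5;  t_115 = 7;  t_116 = 6;  t_117 = 3;  t_118 = 5
  t_119 = 2;  t_120 = 10;  t_121 = 8;  t_122 = 1;  t_123 = 8;  t_124 = 2
  t_125 = 9;  t_126 = 2;  t_127 = 2;  t_128 = 6;  t_129 = 1;  t_130 = 7
  t_131 = 10;  t_132 = 9
t_133 = 3·9 + 6·10 + 4·7 + 10·1 + 8·6 = 8
t_134 = 3·8 + 6·9 + 4·10 + 10·7 + 8·1 = 9

9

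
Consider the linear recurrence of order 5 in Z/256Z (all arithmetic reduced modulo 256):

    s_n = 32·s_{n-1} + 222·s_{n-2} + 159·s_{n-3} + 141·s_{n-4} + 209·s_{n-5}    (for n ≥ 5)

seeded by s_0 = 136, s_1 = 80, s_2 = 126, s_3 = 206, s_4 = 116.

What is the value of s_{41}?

116

s_5 = 32·116 + 222·206 + 159·126 + 141·80 + 209·136 = 126
s_6 = 32·126 + 222·116 + 159·206 + 141·126 + 209·80 = 0
s_7 = 32·0 + 222·126 + 159·116 + 141·206 + 209·126 = 164
s_8 = 32·164 + 222·0 + 159·126 + 141·116 + 209·206 = 212
s_9 = 32·212 + 222·164 + 159·0 + 141·126 + 209·116 = 210
s_10 = 32·210 + 222·212 + 159·164 + 141·0 + 209·126 = 210
s_11 = 32·210 + 222·210 + 159·212 + 141·164 + 209·0 = 92
s_12 = 32·92 + 222·210 + 159·210 + 141·212 + 209·164 = 178
s_13 = 32·178 + 222·92 + 159·210 + 141·210 + 209·212 = 52
s_14 = 32·52 + 222·178 + 159·92 + 141·210 + 209·210 = 28
s_15 = 32·28 + 222·52 + 159·178 + 141·92 + 209·210 = 68
s_16 = 32·68 + 222·28 + 159·52 + 141·178 + 209·92 = 58
s_17 = 32·58 + 222·68 + 159·28 + 141·52 + 209·178 = 146
s_18 = 32·146 + 222·58 + 159·68 + 141·28 + 209·52 = 168
s_19 = 32·168 + 222·146 + 159·58 + 141·68 + 209·28 = 242
s_20 = 32·242 + 222·168 + 159·146 + 141·58 + 209·68 = 20
s_21 = 32·20 + 222·242 + 159·168 + 141·146 + 209·58 = 120
s_22 = 32·120 + 222·20 + 159·242 + 141·168 + 209·146 = 96
s_23 = 32·96 + 222·120 + 159·20 + 141·242 + 209·168 = 238
s_24 = 32·238 + 222·96 + 159·120 + 141·20 + 209·242 = 30
s_25 = 32·30 + 222·238 + 159·96 + 141·120 + 209·20 = 48
s_26 = 32·48 + 222·30 + 159·238 + 141·96 + 209·120 = 174
s_27 = 32·174 + 222·48 + 159·30 + 141·238 + 209·96 = 120
s_28 = 32·120 + 222·174 + 159·48 + 141·30 + 209·238 = 136
s_29 = 32·136 + 222·120 + 159·174 + 141·48 + 209·30 = 16
s_30 = 32·16 + 222·136 + 159·120 + 141·174 + 209·48 = 126
s_31 = 32·126 + 222·16 + 159·136 + 141·120 + 209·174 = 62
s_32 = 32·62 + 222·126 + 159·16 + 141·136 + 209·120 = 212
s_33 = 32·212 + 222·62 + 159·126 + 141·16 + 209·136 = 94
s_34 = 32·94 + 222·212 + 159·62 + 141·126 + 209·16 = 144
s_35 = 32·144 + 222·94 + 159·212 + 141·62 + 209·126 = 52
s_36 = 32·52 + 222·144 + 159·94 + 141·212 + 209·62 = 36
s_37 = 32·36 + 222·52 + 159·144 + 141·94 + 209·212 = 226
s_38 = 32·226 + 222·36 + 159·52 + 141·144 + 209·94 = 210
s_39 = 32·210 + 222·226 + 159·36 + 141·52 + 209·144 = 204
s_40 = 32·204 + 222·210 + 159·226 + 141·36 + 209·52 = 66
s_41 = 32·66 + 222·204 + 159·210 + 141·226 + 209·36 = 116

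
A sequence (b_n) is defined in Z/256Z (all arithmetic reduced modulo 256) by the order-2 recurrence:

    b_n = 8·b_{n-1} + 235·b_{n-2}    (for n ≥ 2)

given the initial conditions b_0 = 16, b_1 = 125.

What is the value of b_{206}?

b_2 = 8·125 + 235·16 = 152
b_3 = 8·152 + 235·125 = 127
b_4 = 8·127 + 235·152 = 128
b_5 = 8·128 + 235·127 = 149
b_6 = 8·149 + 235·128 = 40
b_7 = 8·40 + 235·149 = 7
Continuing the recurrence:
  b_8 = 240;  b_9 = 237;  b_10 = 184;  b_11 = 79;  b_12 = 96;  b_13 = 133
  b_14 = 72;  b_15 = 87;  b_16 = 208;  b_17 = 93;  b_18 = 216;  b_19 = 31
  b_20 = 64;  b_21 = 117;  b_22 = 104;  b_23 = 167;  b_24 = 176;  b_25 = 205
  b_26 = 248;  b_27 = 239;  b_28 = 32;  b_29 = 101;  b_30 = 136;  b_31 = 247
  b_32 = 144;  b_33 = 61;  b_34 = 24;  b_35 = 191;  b_36 = 0;  b_37 = 85
  b_38 = 168;  b_39 = 71;  b_40 = 112;  b_41 = 173;  b_42 = 56;  b_43 = 143
  b_44 = 224;  b_45 = 69;  b_46 = 200;  b_47 = 151;  b_48 = 80;  b_49 = 29
  b_50 = 88;  b_51 = 95;  b_52 = 192;  b_53 = 53;  b_54 = 232;  b_55 = 231
  b_56 = 48;  b_57 = 141;  b_58 = 120;  b_59 = 47;  b_60 = 160;  b_61 = 37
  b_62 = 8;  b_63 = 55;  b_64 = 16;  b_65 = 253;  b_66 = 152;  b_67 = 255
  b_68 = 128;  b_69 = 21;  b_70 = 40;  b_71 = 135;  b_72 = 240;  b_73 = 109
  b_74 = 184;  b_75 = 207;  b_76 = 96;  b_77 = 5;  b_78 = 72;  b_79 = 215
  b_80 = 208;  b_81 = 221;  b_82 = 216;  b_83 = 159;  b_84 = 64;  b_85 = 245
  b_86 = 104;  b_87 = 39;  b_88 = 176;  b_89 = 77;  b_90 = 248;  b_91 = 111
  b_92 = 32;  b_93 = 229;  b_94 = 136;  b_95 = 119;  b_96 = 144;  b_97 = 189
  b_98 = 24;  b_99 = 63;  b_100 = 0;  b_101 = 213;  b_102 = 168;  b_103 = 199
  b_104 = 112;  b_105 = 45;  b_106 = 56;  b_107 = 15;  b_108 = 224;  b_109 = 197
  b_110 = 200;  b_111 = 23;  b_112 = 80;  b_113 = 157;  b_114 = 88;  b_115 = 223
  b_116 = 192;  b_117 = 181;  b_118 = 232;  b_119 = 103;  b_120 = 48;  b_121 = 13
  b_122 = 120;  b_123 = 175;  b_124 = 160;  b_125 = 165;  b_126 = 8;  b_127 = 183
  b_128 = 16;  b_129 = 125;  b_130 = 152;  b_131 = 127;  b_132 = 128;  b_133 = 149
  b_134 = 40;  b_135 = 7;  b_136 = 240;  b_137 = 237;  b_138 = 184;  b_139 = 79
  b_140 = 96;  b_141 = 133;  b_142 = 72;  b_143 = 87;  b_144 = 208;  b_145 = 93
  b_146 = 216;  b_147 = 31;  b_148 = 64;  b_149 = 117;  b_150 = 104;  b_151 = 167
  b_152 = 176;  b_153 = 205;  b_154 = 248;  b_155 = 239;  b_156 = 32;  b_157 = 101
  b_158 = 136;  b_159 = 247;  b_160 = 144;  b_161 = 61;  b_162 = 24;  b_163 = 191
  b_164 = 0;  b_165 = 85;  b_166 = 168;  b_167 = 71;  b_168 = 112;  b_169 = 173
  b_170 = 56;  b_171 = 143;  b_172 = 224;  b_173 = 69;  b_174 = 200;  b_175 = 151
  b_176 = 80;  b_177 = 29;  b_178 = 88;  b_179 = 95;  b_180 = 192;  b_181 = 53
  b_182 = 232;  b_183 = 231;  b_184 = 48;  b_185 = 141;  b_186 = 120;  b_187 = 47
  b_188 = 160;  b_189 = 37;  b_190 = 8;  b_191 = 55;  b_192 = 16;  b_193 = 253
  b_194 = 152;  b_195 = 255;  b_196 = 128;  b_197 = 21;  b_198 = 40;  b_199 = 135
  b_200 = 240;  b_201 = 109;  b_202 = 184;  b_203 = 207;  b_204 = 96
b_205 = 8·96 + 235·207 = 5
b_206 = 8·5 + 235·96 = 72

72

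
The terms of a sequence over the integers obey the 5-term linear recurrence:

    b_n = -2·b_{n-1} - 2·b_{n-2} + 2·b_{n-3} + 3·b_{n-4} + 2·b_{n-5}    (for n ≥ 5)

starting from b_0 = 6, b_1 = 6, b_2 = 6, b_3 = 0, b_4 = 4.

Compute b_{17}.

b_5 = -2·4 + -2·0 + 2·6 + 3·6 + 2·6 = 34
b_6 = -2·34 + -2·4 + 2·0 + 3·6 + 2·6 = -46
b_7 = -2·-46 + -2·34 + 2·4 + 3·0 + 2·6 = 44
b_8 = -2·44 + -2·-46 + 2·34 + 3·4 + 2·0 = 84
b_9 = -2·84 + -2·44 + 2·-46 + 3·34 + 2·4 = -238
b_10 = -2·-238 + -2·84 + 2·44 + 3·-46 + 2·34 = 326
b_11 = -2·326 + -2·-238 + 2·84 + 3·44 + 2·-46 = 32
b_12 = -2·32 + -2·326 + 2·-238 + 3·84 + 2·44 = -852
b_13 = -2·-852 + -2·32 + 2·326 + 3·-238 + 2·84 = 1746
b_14 = -2·1746 + -2·-852 + 2·32 + 3·326 + 2·-238 = -1222
b_15 = -2·-1222 + -2·1746 + 2·-852 + 3·32 + 2·326 = -2004
b_16 = -2·-2004 + -2·-1222 + 2·1746 + 3·-852 + 2·32 = 7452
b_17 = -2·7452 + -2·-2004 + 2·-1222 + 3·1746 + 2·-852 = -9806

-9806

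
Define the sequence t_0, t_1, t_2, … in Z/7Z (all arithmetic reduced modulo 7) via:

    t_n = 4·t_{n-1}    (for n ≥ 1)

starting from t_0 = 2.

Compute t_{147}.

2

t_1 = 4·2 = 1
t_2 = 4·1 = 4
t_3 = 4·4 = 2
(t_3) = (2) = (t_0), so the sequence has period 3.
147 ≡ 0 (mod 3), hence t_147 = t_0 = 2.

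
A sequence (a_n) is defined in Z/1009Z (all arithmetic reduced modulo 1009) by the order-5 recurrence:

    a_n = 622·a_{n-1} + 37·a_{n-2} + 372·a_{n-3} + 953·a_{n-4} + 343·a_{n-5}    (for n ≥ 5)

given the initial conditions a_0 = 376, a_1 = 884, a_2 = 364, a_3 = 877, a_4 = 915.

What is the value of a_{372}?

a_5 = 622·915 + 37·877 + 372·364 + 953·884 + 343·376 = 170
a_6 = 622·170 + 37·915 + 372·877 + 953·364 + 343·884 = 998
a_7 = 622·998 + 37·170 + 372·915 + 953·877 + 343·364 = 869
a_8 = 622·869 + 37·998 + 372·170 + 953·915 + 343·877 = 317
a_9 = 622·317 + 37·869 + 372·998 + 953·170 + 343·915 = 844
a_10 = 622·844 + 37·317 + 372·869 + 953·998 + 343·170 = 701
Continuing the recurrence:
  a_11 = 994;  a_12 = 445;  a_13 = 137;  a_14 = 248;  a_15 = 99;  a_16 = 843
  a_17 = 406;  a_18 = 504;  a_19 = 191;  a_20 = 783;  a_21 = 543;  a_22 = 916
  a_23 = 998;  a_24 = 479;  a_25 = 632;  a_26 = 864;  a_27 = 388;  a_28 = 554
  a_29 = 39;  a_30 = 298;  a_31 = 562;  a_32 = 910;  a_33 = 615;  a_34 = 409
  a_35 = 295;  a_36 = 133;  a_37 = 817;  a_38 = 649;  a_39 = 741;  a_40 = 710
  a_41 = 1005;  a_42 = 479;  a_43 = 397;  a_44 = 315;  a_45 = 927;  a_46 = 428
  a_47 = 774;  a_48 = 71;  a_49 = 584;  a_50 = 345;  a_51 = 812;  a_52 = 700
  a_53 = 213;  a_54 = 727;  a_55 = 264;  a_56 = 114;  a_57 = 126;  a_58 = 246
  a_59 = 789;  a_60 = 275;  a_61 = 921;  a_62 = 914;  a_63 = 437;  a_64 = 416
  a_65 = 819;  a_66 = 606;  a_67 = 430;  a_68 = 719;  a_69 = 382;  a_70 = 163
  a_71 = 717;  a_72 = 80;  a_73 = 928;  a_74 = 158;  a_75 = 545;  a_76 = 196
  a_77 = 759;  a_78 = 708;  a_79 = 5;  a_80 = 266;  a_81 = 696;  a_82 = 372
  a_83 = 315;  a_84 = 366;  a_85 = 119;  a_86 = 874;  a_87 = 56;  a_88 = 214
  a_89 = 16;  a_90 = 305;  a_91 = 507;  a_92 = 791;  a_93 = 517;  a_94 = 146
  a_95 = 132;  a_96 = 790;  a_97 = 872;  a_98 = 835;  a_99 = 280;  a_100 = 750
  a_101 = 618;  a_102 = 793;  a_103 = 333;  a_104 = 768;  a_105 = 673;  a_106 = 885
  a_107 = 482;  a_108 = 284;  a_109 = 760;  a_110 = 287;  a_111 = 598;  a_112 = 454
  a_113 = 981;  a_114 = 288;  a_115 = 269;  a_116 = 152;  a_117 = 638;  a_118 = 548
  a_119 = 226;  a_120 = 646;  a_121 = 822;  a_122 = 204;  a_123 = 819;  a_124 = 388
  a_125 = 411;  a_126 = 655;  a_127 = 796;  a_128 = 121;  a_129 = 356;  a_130 = 734
  a_131 = 629;  a_132 = 799;  a_133 = 603;  a_134 = 204;  a_135 = 52;  a_136 = 332
  a_137 = 934;  a_138 = 781;  a_139 = 568;  a_140 = 387;  a_141 = 362;  a_142 = 925
  a_143 = 143;  a_144 = 144;  a_145 = 514;  a_146 = 584;  a_147 = 459;  a_148 = 493
  a_149 = 481;  a_150 = 135;  a_151 = 676;  a_152 = 685;  a_153 = 732;  a_154 = 615
  a_155 = 889;  a_156 = 237;  a_157 = 677;  a_158 = 495;  a_159 = 71;  a_160 = 576
  a_161 = 171;  a_162 = 382;  a_163 = 450;  a_164 = 629;  a_165 = 405;  a_166 = 569
  a_167 = 399;  a_168 = 211;  a_169 = 835;  a_170 = 681;  a_171 = 501;  a_172 = 595
  a_173 = 623;  a_174 = 638;  a_175 = 203;  a_176 = 516;  a_177 = 444;  a_178 = 850
  a_179 = 122;  a_180 = 445;  a_181 = 950;  a_182 = 691;  a_183 = 47;  a_184 = 338
  a_185 = 395;  a_186 = 821;  a_187 = 501;  a_188 = 803;  a_189 = 48;  a_190 = 460
  a_191 = 671;  a_192 = 956;  a_193 = 843;  a_194 = 906;  a_195 = 10;  a_196 = 230
  a_197 = 376;  a_198 = 195;  a_199 = 226;  a_200 = 734;  a_201 = 983;  a_202 = 207
  a_203 = 10;  a_204 = 261;  a_205 = 542;  a_206 = 48;  a_207 = 508;  a_208 = 663
  a_209 = 682;  a_210 = 612;  a_211 = 844;  a_212 = 62;  a_213 = 335;  a_214 = 833
  a_215 = 856;  a_216 = 208;  a_217 = 209;  a_218 = 712;  a_219 = 934;  a_220 = 378
  a_221 = 886;  a_222 = 926;  a_223 = 894;  a_224 = 244;  a_225 = 929;  a_226 = 27
  a_227 = 844;  a_228 = 147;  a_229 = 916;  a_230 = 539;  a_231 = 393;  a_232 = 499
  a_233 = 881;  a_234 = 762;  a_235 = 435;  a_236 = 817;  a_237 = 265;  a_238 = 900
  a_239 = 635;  a_240 = 687;  a_241 = 631;  a_242 = 424;  a_243 = 507;  a_244 = 465
  a_245 = 82;  a_246 = 497;  a_247 = 824;  a_248 = 964;  a_249 = 234;  a_250 = 691
  a_251 = 178;  a_252 = 956;  a_253 = 333;  a_254 = 157;  a_255 = 478;  a_256 = 649
  a_257 = 999;  a_258 = 354;  a_259 = 982;  a_260 = 123;  a_261 = 528;  a_262 = 1005
  a_263 = 82;  a_264 = 62;  a_265 = 263;  a_266 = 346;  a_267 = 892;  a_268 = 969
  a_269 = 96;  a_270 = 785;  a_271 = 808;  a_272 = 726;  a_273 = 669;  a_274 = 999
  a_275 = 40;  a_276 = 321;  a_277 = 331;  a_278 = 544;  a_279 = 217;  a_280 = 539
  a_281 = 543;  a_282 = 838;  a_283 = 103;  a_284 = 273;  a_285 = 116;  a_286 = 577
  a_287 = 757;  a_288 = 446;  a_289 = 799;  a_290 = 405;  a_291 = 531;  a_292 = 349
  a_293 = 200;  a_294 = 1002;  a_295 = 902;  a_296 = 664;  a_297 = 362;  a_298 = 436
  a_299 = 415;  a_300 = 53;  a_301 = 267;  a_302 = 403;  a_303 = 951;  a_304 = 601
  a_305 = 139;  a_306 = 746;  a_307 = 770;  a_308 = 200;  a_309 = 154;  a_310 = 1
  a_311 = 868;  a_312 = 553;  a_313 = 542;  a_314 = 713;  a_315 = 456;  a_316 = 454
  a_317 = 370;  a_318 = 535;  a_319 = 828;  a_320 = 271;  a_321 = 468;  a_322 = 798
  a_323 = 925;  a_324 = 458;  a_325 = 618;  a_326 = 601;  a_327 = 949;  a_328 = 931
  a_329 = 694;  a_330 = 569;  a_331 = 88;  a_332 = 919;  a_333 = 498;  a_334 = 480
  a_335 = 524;  a_336 = 137;  a_337 = 406;  a_338 = 144;  a_339 = 258;  a_340 = 540
  a_341 = 478;  a_342 = 615;  a_343 = 370;  a_344 = 609;  a_345 = 772;  a_346 = 4
  a_347 = 838;  a_348 = 337;  a_349 = 127;  a_350 = 822;  a_351 = 481;  a_352 = 651
  a_353 = 521;  a_354 = 939;  a_355 = 707;  a_356 = 735;  a_357 = 601;  a_358 = 93
  a_359 = 318;  a_360 = 570;  a_361 = 834;  a_362 = 410;  a_363 = 446;  a_364 = 927
  a_365 = 448;  a_366 = 354;  a_367 = 43;  a_368 = 830;  a_369 = 6;  a_370 = 640
a_371 = 622·640 + 37·6 + 372·830 + 953·43 + 343·354 = 714
a_372 = 622·714 + 37·640 + 372·6 + 953·830 + 343·43 = 383

383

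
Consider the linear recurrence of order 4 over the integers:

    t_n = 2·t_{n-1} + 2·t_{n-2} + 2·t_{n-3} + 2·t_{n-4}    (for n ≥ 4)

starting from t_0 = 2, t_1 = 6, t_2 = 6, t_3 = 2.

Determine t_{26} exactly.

775171391616

t_4 = 2·2 + 2·6 + 2·6 + 2·2 = 32
t_5 = 2·32 + 2·2 + 2·6 + 2·6 = 92
t_6 = 2·92 + 2·32 + 2·2 + 2·6 = 264
t_7 = 2·264 + 2·92 + 2·32 + 2·2 = 780
t_8 = 2·780 + 2·264 + 2·92 + 2·32 = 2336
t_9 = 2·2336 + 2·780 + 2·264 + 2·92 = 6944
t_10 = 2·6944 + 2·2336 + 2·780 + 2·264 = 20648
t_11 = 2·20648 + 2·6944 + 2·2336 + 2·780 = 61416
t_12 = 2·61416 + 2·20648 + 2·6944 + 2·2336 = 182688
t_13 = 2·182688 + 2·61416 + 2·20648 + 2·6944 = 543392
t_14 = 2·543392 + 2·182688 + 2·61416 + 2·20648 = 1616288
t_15 = 2·1616288 + 2·543392 + 2·182688 + 2·61416 = 4807568
t_16 = 2·4807568 + 2·1616288 + 2·543392 + 2·182688 = 14299872
t_17 = 2·14299872 + 2·4807568 + 2·1616288 + 2·543392 = 42534240
t_18 = 2·42534240 + 2·14299872 + 2·4807568 + 2·1616288 = 126515936
t_19 = 2·126515936 + 2·42534240 + 2·14299872 + 2·4807568 = 376315232
t_20 = 2·376315232 + 2·126515936 + 2·42534240 + 2·14299872 = 1119330560
t_21 = 2·1119330560 + 2·376315232 + 2·126515936 + 2·42534240 = 3329391936
t_22 = 2·3329391936 + 2·1119330560 + 2·376315232 + 2·126515936 = 9903107328
t_23 = 2·9903107328 + 2·3329391936 + 2·1119330560 + 2·376315232 = 29456290112
t_24 = 2·29456290112 + 2·9903107328 + 2·3329391936 + 2·1119330560 = 87616239872
t_25 = 2·87616239872 + 2·29456290112 + 2·9903107328 + 2·3329391936 = 260610058496
t_26 = 2·260610058496 + 2·87616239872 + 2·29456290112 + 2·9903107328 = 775171391616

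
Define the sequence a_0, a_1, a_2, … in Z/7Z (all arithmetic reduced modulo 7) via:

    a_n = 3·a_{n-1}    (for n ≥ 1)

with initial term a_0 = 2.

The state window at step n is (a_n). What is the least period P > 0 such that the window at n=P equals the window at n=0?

6

n=0: window = (2)
n=1: window = (6)
n=2: window = (4)
n=3: window = (5)
n=4: window = (1)
n=5: window = (3)
n=6: window = (2)
window at n=6 equals window at n=0 → period = 6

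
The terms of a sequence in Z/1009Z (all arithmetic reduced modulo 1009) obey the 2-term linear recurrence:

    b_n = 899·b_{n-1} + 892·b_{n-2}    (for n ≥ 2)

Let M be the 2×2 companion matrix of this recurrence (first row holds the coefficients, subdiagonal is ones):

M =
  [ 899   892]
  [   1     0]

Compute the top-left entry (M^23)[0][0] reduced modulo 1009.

617

(M^23)[0][0] is the top entry after applying M 23 times to the unit state (1, 0). Equivalently it is h_{24} for the auxiliary sequence (h_n) obeying the same recurrence with h_1 = 1 and h_i = 0 for 0 ≤ i < 1:
h_2 = 899·1 + 892·0 = 899
h_3 = 899·899 + 892·1 = 884
h_4 = 899·884 + 892·899 = 386
h_5 = 899·386 + 892·884 = 417
h_6 = 899·417 + 892·386 = 787
h_7 = 899·787 + 892·417 = 856
h_8 = 899·856 + 892·787 = 426
h_9 = 899·426 + 892·856 = 302
h_10 = 899·302 + 892·426 = 685
h_11 = 899·685 + 892·302 = 306
h_12 = 899·306 + 892·685 = 212
h_13 = 899·212 + 892·306 = 409
h_14 = 899·409 + 892·212 = 836
h_15 = 899·836 + 892·409 = 438
h_16 = 899·438 + 892·836 = 313
h_17 = 899·313 + 892·438 = 89
h_18 = 899·89 + 892·313 = 3
h_19 = 899·3 + 892·89 = 356
h_20 = 899·356 + 892·3 = 849
h_21 = 899·849 + 892·356 = 164
h_22 = 899·164 + 892·849 = 680
h_23 = 899·680 + 892·164 = 858
h_24 = 899·858 + 892·680 = 617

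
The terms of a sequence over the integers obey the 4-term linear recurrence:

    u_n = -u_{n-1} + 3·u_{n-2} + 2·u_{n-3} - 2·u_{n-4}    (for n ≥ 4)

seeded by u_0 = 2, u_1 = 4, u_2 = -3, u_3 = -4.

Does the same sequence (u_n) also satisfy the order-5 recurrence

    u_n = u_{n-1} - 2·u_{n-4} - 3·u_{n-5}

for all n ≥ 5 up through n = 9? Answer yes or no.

no

Terms u_0..u_9: 2, 4, -3, -4, -1, -25, 20, -89, 101, -278
n=5: candidate gives -15, actual u_5 = -25 ✗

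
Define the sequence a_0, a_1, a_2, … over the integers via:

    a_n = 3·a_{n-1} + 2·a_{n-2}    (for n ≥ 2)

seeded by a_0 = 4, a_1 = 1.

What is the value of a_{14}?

a_2 = 3·1 + 2·4 = 11
a_3 = 3·11 + 2·1 = 35
a_4 = 3·35 + 2·11 = 127
a_5 = 3·127 + 2·35 = 451
a_6 = 3·451 + 2·127 = 1607
a_7 = 3·1607 + 2·451 = 5723
a_8 = 3·5723 + 2·1607 = 20383
a_9 = 3·20383 + 2·5723 = 72595
a_10 = 3·72595 + 2·20383 = 258551
a_11 = 3·258551 + 2·72595 = 920843
a_12 = 3·920843 + 2·258551 = 3279631
a_13 = 3·3279631 + 2·920843 = 11680579
a_14 = 3·11680579 + 2·3279631 = 41600999

41600999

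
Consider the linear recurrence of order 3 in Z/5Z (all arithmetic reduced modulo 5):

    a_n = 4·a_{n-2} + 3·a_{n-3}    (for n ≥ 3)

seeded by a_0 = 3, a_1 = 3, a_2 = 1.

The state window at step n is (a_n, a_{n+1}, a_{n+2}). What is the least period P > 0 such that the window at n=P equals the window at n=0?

n=0: window = (3, 3, 1)
n=1: window = (3, 1, 1)
n=2: window = (1, 1, 3)
n=3: window = (1, 3, 2)
n=4: window = (3, 2, 0)
n=5: window = (2, 0, 2)
n=6: window = (0, 2, 1)
n=7: window = (2, 1, 3)
n=8: window = (1, 3, 0)
n=9: window = (3, 0, 0)
n=10: window = (0, 0, 4)
n=11: window = (0, 4, 0)
n=12: window = (4, 0, 1)
n=13: window = (0, 1, 2)
n=14: window = (1, 2, 4)
n=15: window = (2, 4, 1)
n=16: window = (4, 1, 2)
n=17: window = (1, 2, 1)
n=18: window = (2, 1, 1)
n=19: window = (1, 1, 0)
n=20: window = (1, 0, 2)
n=21: window = (0, 2, 3)
n=22: window = (2, 3, 3)
n=23: window = (3, 3, 3)
n=24: window = (3, 3, 1)
window at n=24 equals window at n=0 → period = 24

24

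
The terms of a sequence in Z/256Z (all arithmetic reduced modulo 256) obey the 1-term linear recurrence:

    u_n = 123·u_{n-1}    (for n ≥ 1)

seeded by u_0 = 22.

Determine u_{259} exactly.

u_1 = 123·22 = 146
u_2 = 123·146 = 38
u_3 = 123·38 = 66
u_4 = 123·66 = 182
u_5 = 123·182 = 114
u_6 = 123·114 = 198
u_7 = 123·198 = 34
u_8 = 123·34 = 86
u_9 = 123·86 = 82
u_10 = 123·82 = 102
u_11 = 123·102 = 2
u_12 = 123·2 = 246
u_13 = 123·246 = 50
u_14 = 123·50 = 6
u_15 = 123·6 = 226
u_16 = 123·226 = 150
u_17 = 123·150 = 18
u_18 = 123·18 = 166
u_19 = 123·166 = 194
u_20 = 123·194 = 54
u_21 = 123·54 = 242
u_22 = 123·242 = 70
u_23 = 123·70 = 162
u_24 = 123·162 = 214
u_25 = 123·214 = 210
u_26 = 123·210 = 230
u_27 = 123·230 = 130
u_28 = 123·130 = 118
u_29 = 123·118 = 178
u_30 = 123·178 = 134
u_31 = 123·134 = 98
u_32 = 123·98 = 22
(u_32) = (22) = (u_0), so the sequence has period 32.
259 ≡ 3 (mod 32), hence u_259 = u_3 = 66.

66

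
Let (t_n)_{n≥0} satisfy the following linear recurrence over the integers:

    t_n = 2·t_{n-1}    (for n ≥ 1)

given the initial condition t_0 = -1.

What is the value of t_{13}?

t_1 = 2·-1 = -2
t_2 = 2·-2 = -4
t_3 = 2·-4 = -8
t_4 = 2·-8 = -16
t_5 = 2·-16 = -32
t_6 = 2·-32 = -64
t_7 = 2·-64 = -128
t_8 = 2·-128 = -256
t_9 = 2·-256 = -512
t_10 = 2·-512 = -1024
t_11 = 2·-1024 = -2048
t_12 = 2·-2048 = -4096
t_13 = 2·-4096 = -8192

-8192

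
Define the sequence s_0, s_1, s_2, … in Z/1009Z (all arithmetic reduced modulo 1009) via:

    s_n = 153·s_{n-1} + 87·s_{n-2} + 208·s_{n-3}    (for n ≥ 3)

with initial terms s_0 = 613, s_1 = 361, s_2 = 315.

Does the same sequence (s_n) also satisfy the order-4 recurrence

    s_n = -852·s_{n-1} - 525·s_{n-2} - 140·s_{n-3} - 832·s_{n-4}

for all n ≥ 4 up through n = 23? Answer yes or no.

Terms s_0..s_23: 613, 361, 315, 261, 157, 249, 99, 854, 366, 547, 555, 778, 593, 416, 597, 645, 37, 296, 38, 920, 807, 534, 211, 401
n=4: candidate gives 157, actual s_4 = 157 ✓
n=5: candidate gives 249, actual s_5 = 249 ✓
n=6: candidate gives 99, actual s_6 = 99 ✓
n=7: candidate gives 854, actual s_7 = 854 ✓
n=8: candidate gives 366, actual s_8 = 366 ✓
n=9: candidate gives 547, actual s_9 = 547 ✓
n=10: candidate gives 555, actual s_10 = 555 ✓
n=11: candidate gives 778, actual s_11 = 778 ✓
n=12: candidate gives 593, actual s_12 = 593 ✓
n=13: candidate gives 416, actual s_13 = 416 ✓
n=14: candidate gives 597, actual s_14 = 597 ✓
n=15: candidate gives 645, actual s_15 = 645 ✓
n=16: candidate gives 37, actual s_16 = 37 ✓
n=17: candidate gives 296, actual s_17 = 296 ✓
n=18: candidate gives 38, actual s_18 = 38 ✓
n=19: candidate gives 920, actual s_19 = 920 ✓
n=20: candidate gives 807, actual s_20 = 807 ✓
n=21: candidate gives 534, actual s_21 = 534 ✓
n=22: candidate gives 211, actual s_22 = 211 ✓
n=23: candidate gives 401, actual s_23 = 401 ✓

yes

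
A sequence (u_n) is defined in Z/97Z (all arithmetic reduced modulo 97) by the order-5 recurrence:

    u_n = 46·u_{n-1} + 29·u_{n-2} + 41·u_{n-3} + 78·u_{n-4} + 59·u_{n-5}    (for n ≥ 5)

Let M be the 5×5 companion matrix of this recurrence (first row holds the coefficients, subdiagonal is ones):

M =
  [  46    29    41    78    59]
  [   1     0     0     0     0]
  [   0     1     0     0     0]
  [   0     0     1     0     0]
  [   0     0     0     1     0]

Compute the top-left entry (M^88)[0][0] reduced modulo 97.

(M^88)[0][0] is the top entry after applying M 88 times to the unit state (1, 0, 0, 0, 0). Equivalently it is h_{92} for the auxiliary sequence (h_n) obeying the same recurrence with h_4 = 1 and h_i = 0 for 0 ≤ i < 4:
h_5 = 46·1 + 29·0 + 41·0 + 78·0 + 59·0 = 46
h_6 = 46·46 + 29·1 + 41·0 + 78·0 + 59·0 = 11
h_7 = 46·11 + 29·46 + 41·1 + 78·0 + 59·0 = 38
h_8 = 46·38 + 29·11 + 41·46 + 78·1 + 59·0 = 54
h_9 = 46·54 + 29·38 + 41·11 + 78·46 + 59·1 = 21
h_10 = 46·21 + 29·54 + 41·38 + 78·11 + 59·46 = 96
h_11 = 46·96 + 29·21 + 41·54 + 78·38 + 59·11 = 85
h_12 = 46·85 + 29·96 + 41·21 + 78·54 + 59·38 = 41
h_13 = 46·41 + 29·85 + 41·96 + 78·21 + 59·54 = 16
h_14 = 46·16 + 29·41 + 41·85 + 78·96 + 59·21 = 72
h_15 = 46·72 + 29·16 + 41·41 + 78·85 + 59·96 = 0
h_16 = 46·0 + 29·72 + 41·16 + 78·41 + 59·85 = 93
h_17 = 46·93 + 29·0 + 41·72 + 78·16 + 59·41 = 33
h_18 = 46·33 + 29·93 + 41·0 + 78·72 + 59·16 = 8
h_19 = 46·8 + 29·33 + 41·93 + 78·0 + 59·72 = 74
h_20 = 46·74 + 29·8 + 41·33 + 78·93 + 59·0 = 21
h_21 = 46·21 + 29·74 + 41·8 + 78·33 + 59·93 = 55
h_22 = 46·55 + 29·21 + 41·74 + 78·8 + 59·33 = 14
h_23 = 46·14 + 29·55 + 41·21 + 78·74 + 59·8 = 32
h_24 = 46·32 + 29·14 + 41·55 + 78·21 + 59·74 = 49
h_25 = 46·49 + 29·32 + 41·14 + 78·55 + 59·21 = 70
h_26 = 46·70 + 29·49 + 41·32 + 78·14 + 59·55 = 8
h_27 = 46·8 + 29·70 + 41·49 + 78·32 + 59·14 = 66
h_28 = 46·66 + 29·8 + 41·70 + 78·49 + 59·32 = 14
h_29 = 46·14 + 29·66 + 41·8 + 78·70 + 59·49 = 82
h_30 = 46·82 + 29·14 + 41·66 + 78·8 + 59·70 = 95
h_31 = 46·95 + 29·82 + 41·14 + 78·66 + 59·8 = 41
h_32 = 46·41 + 29·95 + 41·82 + 78·14 + 59·66 = 88
h_33 = 46·88 + 29·41 + 41·95 + 78·82 + 59·14 = 58
h_34 = 46·58 + 29·88 + 41·41 + 78·95 + 59·82 = 40
h_35 = 46·40 + 29·58 + 41·88 + 78·41 + 59·95 = 25
h_36 = 46·25 + 29·40 + 41·58 + 78·88 + 59·41 = 3
h_37 = 46·3 + 29·25 + 41·40 + 78·58 + 59·88 = 94
h_38 = 46·94 + 29·3 + 41·25 + 78·40 + 59·58 = 47
h_39 = 46·47 + 29·94 + 41·3 + 78·25 + 59·40 = 9
h_40 = 46·9 + 29·47 + 41·94 + 78·3 + 59·25 = 65
h_41 = 46·65 + 29·9 + 41·47 + 78·94 + 59·3 = 77
h_42 = 46·77 + 29·65 + 41·9 + 78·47 + 59·94 = 70
h_43 = 46·70 + 29·77 + 41·65 + 78·9 + 59·47 = 50
h_44 = 46·50 + 29·70 + 41·77 + 78·65 + 59·9 = 90
h_45 = 46·90 + 29·50 + 41·70 + 78·77 + 59·65 = 65
h_46 = 46·65 + 29·90 + 41·50 + 78·70 + 59·77 = 96
h_47 = 46·96 + 29·65 + 41·90 + 78·50 + 59·70 = 76
h_48 = 46·76 + 29·96 + 41·65 + 78·90 + 59·50 = 0
h_49 = 46·0 + 29·76 + 41·96 + 78·65 + 59·90 = 30
h_50 = 46·30 + 29·0 + 41·76 + 78·96 + 59·65 = 8
h_51 = 46·8 + 29·30 + 41·0 + 78·76 + 59·96 = 26
h_52 = 46·26 + 29·8 + 41·30 + 78·0 + 59·76 = 61
h_53 = 46·61 + 29·26 + 41·8 + 78·30 + 59·0 = 20
h_54 = 46·20 + 29·61 + 41·26 + 78·8 + 59·30 = 38
h_55 = 46·38 + 29·20 + 41·61 + 78·26 + 59·8 = 54
h_56 = 46·54 + 29·38 + 41·20 + 78·61 + 59·26 = 28
h_57 = 46·28 + 29·54 + 41·38 + 78·20 + 59·61 = 65
h_58 = 46·65 + 29·28 + 41·54 + 78·38 + 59·20 = 72
h_59 = 46·72 + 29·65 + 41·28 + 78·54 + 59·38 = 92
h_60 = 46·92 + 29·72 + 41·65 + 78·28 + 59·54 = 96
h_61 = 46·96 + 29·92 + 41·72 + 78·65 + 59·28 = 74
h_62 = 46·74 + 29·96 + 41·92 + 78·72 + 59·65 = 11
h_63 = 46·11 + 29·74 + 41·96 + 78·92 + 59·72 = 67
h_64 = 46·67 + 29·11 + 41·74 + 78·96 + 59·92 = 48
h_65 = 46·48 + 29·67 + 41·11 + 78·74 + 59·96 = 33
h_66 = 46·33 + 29·48 + 41·67 + 78·11 + 59·74 = 17
h_67 = 46·17 + 29·33 + 41·48 + 78·67 + 59·11 = 76
h_68 = 46·76 + 29·17 + 41·33 + 78·48 + 59·67 = 41
h_69 = 46·41 + 29·76 + 41·17 + 78·33 + 59·48 = 8
h_70 = 46·8 + 29·41 + 41·76 + 78·17 + 59·33 = 89
h_71 = 46·89 + 29·8 + 41·41 + 78·76 + 59·17 = 37
h_72 = 46·37 + 29·89 + 41·8 + 78·41 + 59·76 = 71
h_73 = 46·71 + 29·37 + 41·89 + 78·8 + 59·41 = 70
h_74 = 46·70 + 29·71 + 41·37 + 78·89 + 59·8 = 48
h_75 = 46·48 + 29·70 + 41·71 + 78·37 + 59·89 = 57
h_76 = 46·57 + 29·48 + 41·70 + 78·71 + 59·37 = 55
h_77 = 46·55 + 29·57 + 41·48 + 78·70 + 59·71 = 86
h_78 = 46·86 + 29·55 + 41·57 + 78·48 + 59·70 = 48
h_79 = 46·48 + 29·86 + 41·55 + 78·57 + 59·48 = 73
h_80 = 46·73 + 29·48 + 41·86 + 78·55 + 59·57 = 21
h_81 = 46·21 + 29·73 + 41·48 + 78·86 + 59·55 = 66
h_82 = 46·66 + 29·21 + 41·73 + 78·48 + 59·86 = 33
h_83 = 46·33 + 29·66 + 41·21 + 78·73 + 59·48 = 15
h_84 = 46·15 + 29·33 + 41·66 + 78·21 + 59·73 = 16
h_85 = 46·16 + 29·15 + 41·33 + 78·66 + 59·21 = 84
h_86 = 46·84 + 29·16 + 41·15 + 78·33 + 59·66 = 62
h_87 = 46·62 + 29·84 + 41·16 + 78·15 + 59·33 = 40
h_88 = 46·40 + 29·62 + 41·84 + 78·16 + 59·15 = 0
h_89 = 46·0 + 29·40 + 41·62 + 78·84 + 59·16 = 43
h_90 = 46·43 + 29·0 + 41·40 + 78·62 + 59·84 = 24
h_91 = 46·24 + 29·43 + 41·0 + 78·40 + 59·62 = 11
h_92 = 46·11 + 29·24 + 41·43 + 78·0 + 59·40 = 87

87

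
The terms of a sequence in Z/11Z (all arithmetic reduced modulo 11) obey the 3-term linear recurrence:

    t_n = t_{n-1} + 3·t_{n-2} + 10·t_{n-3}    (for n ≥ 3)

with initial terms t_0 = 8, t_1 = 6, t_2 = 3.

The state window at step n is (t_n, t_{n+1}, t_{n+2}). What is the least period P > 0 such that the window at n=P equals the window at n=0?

n=0: window = (8, 6, 3)
n=1: window = (6, 3, 2)
n=2: window = (3, 2, 5)
n=3: window = (2, 5, 8)
n=4: window = (5, 8, 10)
n=5: window = (8, 10, 7)
n=6: window = (10, 7, 7)
n=7: window = (7, 7, 7)
n=8: window = (7, 7, 10)
n=9: window = (7, 10, 2)
n=10: window = (10, 2, 3)
n=11: window = (2, 3, 10)
n=12: window = (3, 10, 6)
n=13: window = (10, 6, 0)
n=14: window = (6, 0, 8)
n=15: window = (0, 8, 2)
n=16: window = (8, 2, 4)
n=17: window = (2, 4, 2)
n=18: window = (4, 2, 1)
n=19: window = (2, 1, 3)
n=20: window = (1, 3, 4)
n=21: window = (3, 4, 1)
n=22: window = (4, 1, 10)
n=23: window = (1, 10, 9)
n=24: window = (10, 9, 5)
n=25: window = (9, 5, 0)
n=26: window = (5, 0, 6)
n=27: window = (0, 6, 1)
n=28: window = (6, 1, 8)
n=29: window = (1, 8, 5)
n=30: window = (8, 5, 6)
n=31: window = (5, 6, 2)
n=32: window = (6, 2, 4)
n=33: window = (2, 4, 4)
n=34: window = (4, 4, 3)
n=35: window = (4, 3, 0)
n=36: window = (3, 0, 5)
n=37: window = (0, 5, 2)
n=38: window = (5, 2, 6)
n=39: window = (2, 6, 7)
n=40: window = (6, 7, 1)
…
n=264: window = (6, 5, 8)
n=265: window = (5, 8, 6)
n=266: window = (8, 6, 3)
window at n=266 equals window at n=0 → period = 266

266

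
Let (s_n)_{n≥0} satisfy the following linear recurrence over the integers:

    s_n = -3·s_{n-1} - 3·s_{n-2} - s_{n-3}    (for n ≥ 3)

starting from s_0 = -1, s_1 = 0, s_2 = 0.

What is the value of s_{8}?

-21

s_3 = -3·0 + -3·0 + -1·-1 = 1
s_4 = -3·1 + -3·0 + -1·0 = -3
s_5 = -3·-3 + -3·1 + -1·0 = 6
s_6 = -3·6 + -3·-3 + -1·1 = -10
s_7 = -3·-10 + -3·6 + -1·-3 = 15
s_8 = -3·15 + -3·-10 + -1·6 = -21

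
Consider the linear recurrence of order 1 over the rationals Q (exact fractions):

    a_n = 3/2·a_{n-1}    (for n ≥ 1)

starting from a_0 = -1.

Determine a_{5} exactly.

a_1 = 3/2·-1 = -3/2
a_2 = 3/2·-3/2 = -9/4
a_3 = 3/2·-9/4 = -27/8
a_4 = 3/2·-27/8 = -81/16
a_5 = 3/2·-81/16 = -243/32

-243/32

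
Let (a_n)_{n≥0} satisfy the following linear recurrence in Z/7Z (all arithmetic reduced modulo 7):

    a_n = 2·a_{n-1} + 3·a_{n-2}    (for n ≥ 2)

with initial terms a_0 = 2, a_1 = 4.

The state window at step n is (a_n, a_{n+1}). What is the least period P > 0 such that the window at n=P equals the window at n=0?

6

n=0: window = (2, 4)
n=1: window = (4, 0)
n=2: window = (0, 5)
n=3: window = (5, 3)
n=4: window = (3, 0)
n=5: window = (0, 2)
n=6: window = (2, 4)
window at n=6 equals window at n=0 → period = 6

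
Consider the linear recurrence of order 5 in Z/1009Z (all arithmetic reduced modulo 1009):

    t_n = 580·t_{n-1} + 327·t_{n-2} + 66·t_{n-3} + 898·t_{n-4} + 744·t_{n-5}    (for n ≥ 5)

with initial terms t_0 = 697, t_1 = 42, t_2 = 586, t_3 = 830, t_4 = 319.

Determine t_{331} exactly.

83

t_5 = 580·319 + 327·830 + 66·586 + 898·42 + 744·697 = 12
t_6 = 580·12 + 327·319 + 66·830 + 898·586 + 744·42 = 76
t_7 = 580·76 + 327·12 + 66·319 + 898·830 + 744·586 = 231
t_8 = 580·231 + 327·76 + 66·12 + 898·319 + 744·830 = 120
t_9 = 580·120 + 327·231 + 66·76 + 898·12 + 744·319 = 719
t_10 = 580·719 + 327·120 + 66·231 + 898·76 + 744·12 = 795
Continuing the recurrence:
  t_11 = 484;  t_12 = 23;  t_13 = 470;  t_14 = 997;  t_15 = 893;  t_16 = 533
  t_17 = 261;  t_18 = 60;  t_19 = 860;  t_20 = 705;  t_21 = 193;  t_22 = 530
  t_23 = 963;  t_24 = 527;  t_25 = 306;  t_26 = 692;  t_27 = 287;  t_28 = 366
  t_29 = 596;  t_30 = 495;  t_31 = 319;  t_32 = 137;  t_33 = 829;  t_34 = 818
  t_35 = 743;  t_36 = 575;  t_37 = 652;  t_38 = 22;  t_39 = 995;  t_40 = 339
  t_41 = 26;  t_42 = 237;  t_43 = 602;  t_44 = 946;  t_45 = 497;  t_46 = 755
  t_47 = 476;  t_48 = 639;  t_49 = 842;  t_50 = 647;  t_51 = 942;  t_52 = 942
  t_53 = 647;  t_54 = 505;  t_55 = 32;  t_56 = 348;  t_57 = 871;  t_58 = 68
  t_59 = 985;  t_60 = 532;  t_61 = 264;  t_62 = 363;  t_63 = 807;  t_64 = 579
  t_65 = 342;  t_66 = 759;  t_67 = 896;  t_68 = 758;  t_69 = 55;  t_70 = 565
  t_71 = 276;  t_72 = 653;  t_73 = 643;  t_74 = 699;  t_75 = 152;  t_76 = 649
  t_77 = 815;  t_78 = 993;  t_79 = 79;  t_80 = 221;  t_81 = 488;  t_82 = 17
  t_83 = 900;  t_84 = 720;  t_85 = 943;  t_86 = 237;  t_87 = 471;  t_88 = 660
  t_89 = 700;  t_90 = 347;  t_91 = 439;  t_92 = 288;  t_93 = 175;  t_94 = 633
  t_95 = 998;  t_96 = 291;  t_97 = 226;  t_98 = 910;  t_99 = 334;  t_100 = 572
  t_101 = 282;  t_102 = 867;  t_103 = 443;  t_104 = 432;  t_105 = 358;  t_106 = 330
  t_107 = 537;  t_108 = 176;  t_109 = 954;  t_110 = 224;  t_111 = 710;  t_112 = 733
  t_113 = 934;  t_114 = 692;  t_115 = 487;  t_116 = 193;  t_117 = 780;  t_118 = 342
  t_119 = 687;  t_120 = 633;  t_121 = 388;  t_122 = 641;  t_123 = 217;  t_124 = 794
  t_125 = 741;  t_126 = 44;  t_127 = 154;  t_128 = 921;  t_129 = 153;  t_130 = 49
  t_131 = 502;  t_132 = 692;  t_133 = 964;  t_134 = 667;  t_135 = 1005;  t_136 = 959
  t_137 = 805;  t_138 = 718;  t_139 = 609;  t_140 = 977;  t_141 = 516;  t_142 = 672
  t_143 = 856;  t_144 = 164;  t_145 = 285;  t_146 = 525;  t_147 = 217;  t_148 = 671
  t_149 = 959;  t_150 = 309;  t_151 = 557;  t_152 = 243;  t_153 = 687;  t_154 = 233
  t_155 = 45;  t_156 = 298;  t_157 = 732;  t_158 = 232;  t_159 = 945;  t_160 = 684
  t_161 = 830;  t_162 = 828;  t_163 = 803;  t_164 = 787;  t_165 = 844;  t_166 = 662
  t_167 = 746;  t_168 = 97;  t_169 = 286;  t_170 = 143;  t_171 = 303;  t_172 = 632
  t_173 = 911;  t_174 = 466;  t_175 = 564;  t_176 = 716;  t_177 = 641;  t_178 = 881
  t_179 = 565;  t_180 = 332;  t_181 = 13;  t_182 = 764;  t_183 = 564;  t_184 = 746
  t_185 = 961;  t_186 = 610;  t_187 = 187;  t_188 = 857;  t_189 = 489;  t_190 = 567
  t_191 = 687;  t_192 = 258;  t_193 = 166;  t_194 = 169;  t_195 = 331;  t_196 = 83
  t_197 = 15;  t_198 = 992;  t_199 = 726;  t_200 = 739;  t_201 = 525;  t_202 = 707
  t_203 = 487;  t_204 = 441;  t_205 = 736;  t_206 = 189;  t_207 = 762;  t_208 = 1003
  t_209 = 76;  t_210 = 498;  t_211 = 36;  t_212 = 595;  t_213 = 483;  t_214 = 81
  t_215 = 262;  t_216 = 543;  t_217 = 944;  t_218 = 996;  t_219 = 892;  t_220 = 741
  t_221 = 724;  t_222 = 170;  t_223 = 113;  t_224 = 624;  t_225 = 174;  t_226 = 796
  t_227 = 696;  t_228 = 108;  t_229 = 690;  t_230 = 899;  t_231 = 833;  t_232 = 645
  t_233 = 260;  t_234 = 866;  t_235 = 508;  t_236 = 951;  t_237 = 946;  t_238 = 670
  t_239 = 600;  t_240 = 880;  t_241 = 289;  t_242 = 408;  t_243 = 786;  t_244 = 558
  t_245 = 260;  t_246 = 929;  t_247 = 153;  t_248 = 213;  t_249 = 642;  t_250 = 597
  t_251 = 348;  t_252 = 904;  t_253 = 915;  t_254 = 416;  t_255 = 725;  t_256 = 578
  t_257 = 342;  t_258 = 260;  t_259 = 86;  t_260 = 71;  t_261 = 266;  t_262 = 116
  t_263 = 791;  t_264 = 286;  t_265 = 432;  t_266 = 132;  t_267 = 106;  t_268 = 767
  t_269 = 243;  t_270 = 210;  t_271 = 310;  t_272 = 940;  t_273 = 368;  t_274 = 534
  t_275 = 454;  t_276 = 279;  t_277 = 79;  t_278 = 133;  t_279 = 113;  t_280 = 299
  t_281 = 230;  t_282 = 124;  t_283 = 14;  t_284 = 714;  t_285 = 246;  t_286 = 677
  t_287 = 483;  t_288 = 921;  t_289 = 652;  t_290 = 783;  t_291 = 702;  t_292 = 768
  t_293 = 581;  t_294 = 416;  t_295 = 792;  t_296 = 229;  t_297 = 908;  t_298 = 613
  t_299 = 233;  t_300 = 798;  t_301 = 290;  t_302 = 655;  t_303 = 66;  t_304 = 202
  t_305 = 870;  t_306 = 666;  t_307 = 719;  t_308 = 496;  t_309 = 941;  t_310 = 936
  t_311 = 435;  t_312 = 548;  t_313 = 423;  t_314 = 94;  t_315 = 287;  t_316 = 581
  t_317 = 682;  t_318 = 667;  t_319 = 179;  t_320 = 379;  t_321 = 889;  t_322 = 63
  t_323 = 247;  t_324 = 852;  t_325 = 589;  t_326 = 438;  t_327 = 677;  t_328 = 34
  t_329 = 37
t_330 = 580·37 + 327·34 + 66·677 + 898·438 + 744·589 = 700
t_331 = 580·700 + 327·37 + 66·34 + 898·677 + 744·438 = 83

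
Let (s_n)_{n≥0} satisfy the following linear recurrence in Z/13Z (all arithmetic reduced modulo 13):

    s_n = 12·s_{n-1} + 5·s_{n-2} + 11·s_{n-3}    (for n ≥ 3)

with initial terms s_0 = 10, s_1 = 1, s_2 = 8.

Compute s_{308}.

10

s_3 = 12·8 + 5·1 + 11·10 = 3
s_4 = 12·3 + 5·8 + 11·1 = 9
s_5 = 12·9 + 5·3 + 11·8 = 3
s_6 = 12·3 + 5·9 + 11·3 = 10
s_7 = 12·10 + 5·3 + 11·9 = 0
s_8 = 12·0 + 5·10 + 11·3 = 5
Continuing the recurrence:
  s_9 = 1;  s_10 = 11;  s_11 = 10;  s_12 = 4;  s_13 = 11;  s_14 = 2
  s_15 = 6;  s_16 = 8;  s_17 = 5;  s_18 = 10;  s_19 = 12;  s_20 = 2
  s_21 = 12;  s_22 = 0;  s_23 = 4;  s_24 = 11;  s_25 = 9;  s_26 = 12
  s_27 = 11;  s_28 = 5;  s_29 = 0;  s_30 = 3;  s_31 = 0;  s_32 = 2
  s_33 = 5;  s_34 = 5;  s_35 = 3;  s_36 = 12;  s_37 = 6;  s_38 = 9
  s_39 = 10;  s_40 = 10;  s_41 = 9;  s_42 = 8;  s_43 = 4;  s_44 = 5
  s_45 = 12;  s_46 = 5;  s_47 = 6;  s_48 = 8;  s_49 = 12;  s_50 = 3
  s_51 = 2;  s_52 = 2;  s_53 = 2;  s_54 = 4;  s_55 = 2;  s_56 = 1
  s_57 = 1;  s_58 = 0;  s_59 = 3;  s_60 = 8;  s_61 = 7;  s_62 = 1
  s_63 = 5;  s_64 = 12;  s_65 = 11;  s_66 = 0;  s_67 = 5;  s_68 = 12
  s_69 = 0;  s_70 = 11;  s_71 = 4;  s_72 = 12;  s_73 = 12;  s_74 = 1
  s_75 = 9;  s_76 = 11;  s_77 = 6;  s_78 = 5;  s_79 = 3;  s_80 = 10
  s_81 = 8;  s_82 = 10;  s_83 = 10;  s_84 = 11;  s_85 = 6;  s_86 = 3
  s_87 = 5;  s_88 = 11;  s_89 = 8;  s_90 = 11;  s_91 = 7;  s_92 = 6
  s_93 = 7;  s_94 = 9;  s_95 = 1;  s_96 = 4;  s_97 = 9;  s_98 = 9
  s_99 = 2;  s_100 = 12;  s_101 = 6;  s_102 = 11;  s_103 = 8;  s_104 = 9
  s_105 = 9;  s_106 = 7;  s_107 = 7;  s_108 = 10;  s_109 = 11;  s_110 = 12
  s_111 = 10;  s_112 = 2;  s_113 = 11;  s_114 = 5;  s_115 = 7;  s_116 = 9
  s_117 = 3;  s_118 = 2;  s_119 = 8;  s_120 = 9;  s_121 = 1;  s_122 = 2
  s_123 = 11;  s_124 = 10;  s_125 = 2;  s_126 = 0;  s_127 = 3;  s_128 = 6
  s_129 = 9;  s_130 = 2;  s_131 = 5;  s_132 = 0;  s_133 = 8;  s_134 = 8
  s_135 = 6;  s_136 = 5;  s_137 = 9;  s_138 = 4;  s_139 = 5;  s_140 = 10
  s_141 = 7;  s_142 = 7;  s_143 = 8;  s_144 = 0;  s_145 = 0;  s_146 = 10
  s_147 = 3;  s_148 = 8;  s_149 = 0;  s_150 = 8;  s_151 = 2;  s_152 = 12
  s_153 = 8;  s_154 = 9;  s_155 = 7;  s_156 = 9;  s_157 = 8;  s_158 = 10
  s_159 = 12;  s_160 = 9;  s_161 = 5;  s_162 = 3;  s_163 = 4;  s_164 = 1
  s_165 = 0;  s_166 = 10;  s_167 = 1;  s_168 = 10;  s_169 = 1;  s_170 = 8
  s_171 = 3;  s_172 = 9;  s_173 = 3;  s_174 = 10;  s_175 = 0;  s_176 = 5
  s_177 = 1;  s_178 = 11;  s_179 = 10;  s_180 = 4;  s_181 = 11;  s_182 = 2
  s_183 = 6;  s_184 = 8;  s_185 = 5;  s_186 = 10;  s_187 = 12;  s_188 = 2
  s_189 = 12;  s_190 = 0;  s_191 = 4;  s_192 = 11;  s_193 = 9;  s_194 = 12
  s_195 = 11;  s_196 = 5;  s_197 = 0;  s_198 = 3;  s_199 = 0;  s_200 = 2
  s_201 = 5;  s_202 = 5;  s_203 = 3;  s_204 = 12;  s_205 = 6;  s_206 = 9
  s_207 = 10;  s_208 = 10;  s_209 = 9;  s_210 = 8;  s_211 = 4;  s_212 = 5
  s_213 = 12;  s_214 = 5;  s_215 = 6;  s_216 = 8;  s_217 = 12;  s_218 = 3
  s_219 = 2;  s_220 = 2;  s_221 = 2;  s_222 = 4;  s_223 = 2;  s_224 = 1
  s_225 = 1;  s_226 = 0;  s_227 = 3;  s_228 = 8;  s_229 = 7;  s_230 = 1
  s_231 = 5;  s_232 = 12;  s_233 = 11;  s_234 = 0;  s_235 = 5;  s_236 = 12
  s_237 = 0;  s_238 = 11;  s_239 = 4;  s_240 = 12;  s_241 = 12;  s_242 = 1
  s_243 = 9;  s_244 = 11;  s_245 = 6;  s_246 = 5;  s_247 = 3;  s_248 = 10
  s_249 = 8;  s_250 = 10;  s_251 = 10;  s_252 = 11;  s_253 = 6;  s_254 = 3
  s_255 = 5;  s_256 = 11;  s_257 = 8;  s_258 = 11;  s_259 = 7;  s_260 = 6
  s_261 = 7;  s_262 = 9;  s_263 = 1;  s_264 = 4;  s_265 = 9;  s_266 = 9
  s_267 = 2;  s_268 = 12;  s_269 = 6;  s_270 = 11;  s_271 = 8;  s_272 = 9
  s_273 = 9;  s_274 = 7;  s_275 = 7;  s_276 = 10;  s_277 = 11;  s_278 = 12
  s_279 = 10;  s_280 = 2;  s_281 = 11;  s_282 = 5;  s_283 = 7;  s_284 = 9
  s_285 = 3;  s_286 = 2;  s_287 = 8;  s_288 = 9;  s_289 = 1;  s_290 = 2
  s_291 = 11;  s_292 = 10;  s_293 = 2;  s_294 = 0;  s_295 = 3;  s_296 = 6
  s_297 = 9;  s_298 = 2;  s_299 = 5;  s_300 = 0;  s_301 = 8;  s_302 = 8
  s_303 = 6;  s_304 = 5;  s_305 = 9;  s_306 = 4
s_307 = 12·4 + 5·9 + 11·5 = 5
s_308 = 12·5 + 5·4 + 11·9 = 10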